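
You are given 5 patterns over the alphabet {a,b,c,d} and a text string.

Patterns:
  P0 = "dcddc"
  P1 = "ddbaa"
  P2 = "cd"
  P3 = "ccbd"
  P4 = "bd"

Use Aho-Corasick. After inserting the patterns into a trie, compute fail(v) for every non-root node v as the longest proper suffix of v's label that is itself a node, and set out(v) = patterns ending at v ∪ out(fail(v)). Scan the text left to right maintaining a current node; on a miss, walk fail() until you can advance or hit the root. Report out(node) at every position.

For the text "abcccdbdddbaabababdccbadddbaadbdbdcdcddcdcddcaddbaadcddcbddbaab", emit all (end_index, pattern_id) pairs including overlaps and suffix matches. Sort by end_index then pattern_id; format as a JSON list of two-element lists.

Build automaton:
Trie (insert patterns):
  n0 'ε': b→15 c→10 d→1
  n1 'd': c→2 d→6
  n2 'dc': d→3
  n3 'dcd': d→4
  n4 'dcdd': c→5
  n5 'dcddc': ·  [P0 ends]
  n6 'dd': b→7
  n7 'ddb': a→8
  n8 'ddba': a→9
  n9 'ddbaa': ·  [P1 ends]
  n10 'c': c→12 d→11
  n11 'cd': ·  [P2 ends]
  n12 'cc': b→13
  n13 'ccb': d→14
  n14 'ccbd': ·  [P3 ends]
  n15 'b': d→16
  n16 'bd': ·  [P4 ends]

Failure links (BFS by depth):
  fail(1) 'd': from fail(0)=0 chase 'd': 0 ⇒ 0;  out=∅∪out(0)=∅
  fail(10) 'c': from fail(0)=0 chase 'c': 0 ⇒ 0;  out=∅∪out(0)=∅
  fail(15) 'b': from fail(0)=0 chase 'b': 0 ⇒ 0;  out=∅∪out(0)=∅
  fail(2) 'dc': from fail(1)=0 chase 'c': 0 ⇒ 10;  out=∅∪out(10)=∅
  fail(6) 'dd': from fail(1)=0 chase 'd': 0 ⇒ 1;  out=∅∪out(1)=∅
  fail(11) 'cd': from fail(10)=0 chase 'd': 0 ⇒ 1;  out={2}∪out(1)={2}
  fail(12) 'cc': from fail(10)=0 chase 'c': 0 ⇒ 10;  out=∅∪out(10)=∅
  fail(16) 'bd': from fail(15)=0 chase 'd': 0 ⇒ 1;  out={4}∪out(1)={4}
  fail(3) 'dcd': from fail(2)=10 chase 'd': 10 ⇒ 11;  out=∅∪out(11)={2}
  fail(7) 'ddb': from fail(6)=1 chase 'b': 1→0 ⇒ 15;  out=∅∪out(15)=∅
  fail(13) 'ccb': from fail(12)=10 chase 'b': 10→0 ⇒ 15;  out=∅∪out(15)=∅
  fail(4) 'dcdd': from fail(3)=11 chase 'd': 11→1 ⇒ 6;  out=∅∪out(6)=∅
  fail(8) 'ddba': from fail(7)=15 chase 'a': 15→0 ⇒ 0;  out=∅∪out(0)=∅
  fail(14) 'ccbd': from fail(13)=15 chase 'd': 15 ⇒ 16;  out={3}∪out(16)={3,4}
  fail(5) 'dcddc': from fail(4)=6 chase 'c': 6→1 ⇒ 2;  out={0}∪out(2)={0}
  fail(9) 'ddbaa': from fail(8)=0 chase 'a': 0 ⇒ 0;  out={1}∪out(0)={1}

Text stream:
pos 0 'a': at 0
pos 1 'b': at 15
pos 2 'c': at 10 (fail-walked)
pos 3 'c': at 12
pos 4 'c': at 12 (fail-walked)
pos 5 'd': at 11 (fail-walked)  emit P2@[4:5]
pos 6 'b': at 15 (fail-walked)
pos 7 'd': at 16  emit P4@[6:7]
pos 8 'd': at 6 (fail-walked)
pos 9 'd': at 6 (fail-walked)
pos 10 'b': at 7
pos 11 'a': at 8
pos 12 'a': at 9  emit P1@[8:12]
pos 13 'b': at 15 (fail-walked)
pos 14 'a': at 0 (fail-walked)
pos 15 'b': at 15
pos 16 'a': at 0 (fail-walked)
pos 17 'b': at 15
pos 18 'd': at 16  emit P4@[17:18]
pos 19 'c': at 2 (fail-walked)
pos 20 'c': at 12 (fail-walked)
pos 21 'b': at 13
pos 22 'a': at 0 (fail-walked)
pos 23 'd': at 1
pos 24 'd': at 6
pos 25 'd': at 6 (fail-walked)
pos 26 'b': at 7
pos 27 'a': at 8
pos 28 'a': at 9  emit P1@[24:28]
pos 29 'd': at 1 (fail-walked)
pos 30 'b': at 15 (fail-walked)
pos 31 'd': at 16  emit P4@[30:31]
pos 32 'b': at 15 (fail-walked)
pos 33 'd': at 16  emit P4@[32:33]
pos 34 'c': at 2 (fail-walked)
pos 35 'd': at 3  emit P2@[34:35]
pos 36 'c': at 2 (fail-walked)
pos 37 'd': at 3  emit P2@[36:37]
pos 38 'd': at 4
pos 39 'c': at 5  emit P0@[35:39]
pos 40 'd': at 3 (fail-walked)  emit P2@[39:40]
pos 41 'c': at 2 (fail-walked)
pos 42 'd': at 3  emit P2@[41:42]
pos 43 'd': at 4
pos 44 'c': at 5  emit P0@[40:44]
pos 45 'a': at 0 (fail-walked)
pos 46 'd': at 1
pos 47 'd': at 6
pos 48 'b': at 7
pos 49 'a': at 8
pos 50 'a': at 9  emit P1@[46:50]
pos 51 'd': at 1 (fail-walked)
pos 52 'c': at 2
pos 53 'd': at 3  emit P2@[52:53]
pos 54 'd': at 4
pos 55 'c': at 5  emit P0@[51:55]
pos 56 'b': at 15 (fail-walked)
pos 57 'd': at 16  emit P4@[56:57]
pos 58 'd': at 6 (fail-walked)
pos 59 'b': at 7
pos 60 'a': at 8
pos 61 'a': at 9  emit P1@[57:61]
pos 62 'b': at 15 (fail-walked)

Matches: [[5,2],[7,4],[12,1],[18,4],[28,1],[31,4],[33,4],[35,2],[37,2],[39,0],[40,2],[42,2],[44,0],[50,1],[53,2],[55,0],[57,4],[61,1]]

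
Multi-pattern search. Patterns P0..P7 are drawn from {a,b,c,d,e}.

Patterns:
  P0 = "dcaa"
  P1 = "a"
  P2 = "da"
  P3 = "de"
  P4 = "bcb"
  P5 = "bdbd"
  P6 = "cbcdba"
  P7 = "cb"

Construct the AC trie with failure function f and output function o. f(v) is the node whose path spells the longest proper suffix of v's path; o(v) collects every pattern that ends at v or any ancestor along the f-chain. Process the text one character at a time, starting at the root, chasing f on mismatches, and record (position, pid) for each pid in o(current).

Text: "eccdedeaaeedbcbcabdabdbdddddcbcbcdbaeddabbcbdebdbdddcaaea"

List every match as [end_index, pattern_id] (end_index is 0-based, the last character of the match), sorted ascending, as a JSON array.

Build:
Trie (insert patterns):
  0='ε' goto a→5 b→8 c→14 d→1
  1='d' goto a→6 c→2 e→7
  2='dc' goto a→3
  3='dca' goto a→4
  4='dcaa' goto ·  ←P0
  5='a' goto ·  ←P1
  6='da' goto ·  ←P2
  7='de' goto ·  ←P3
  8='b' goto c→9 d→11
  9='bc' goto b→10
  10='bcb' goto ·  ←P4
  11='bd' goto b→12
  12='bdb' goto d→13
  13='bdbd' goto ·  ←P5
  14='c' goto b→15
  15='cb' goto c→16  ←P7
  16='cbc' goto d→17
  17='cbcd' goto b→18
  18='cbcdb' goto a→19
  19='cbcdba' goto ·  ←P6

BFS fail/out derivation:
  fail(1) 'd': from fail(0)=0 chase 'd': 0 ⇒ 0;  out=∅∪out(0)=∅
  fail(5) 'a': from fail(0)=0 chase 'a': 0 ⇒ 0;  out={1}∪out(0)={1}
  fail(8) 'b': from fail(0)=0 chase 'b': 0 ⇒ 0;  out=∅∪out(0)=∅
  fail(14) 'c': from fail(0)=0 chase 'c': 0 ⇒ 0;  out=∅∪out(0)=∅
  fail(2) 'dc': from fail(1)=0 chase 'c': 0 ⇒ 14;  out=∅∪out(14)=∅
  fail(6) 'da': from fail(1)=0 chase 'a': 0 ⇒ 5;  out={2}∪out(5)={1,2}
  fail(7) 'de': from fail(1)=0 chase 'e': 0 ⇒ 0;  out={3}∪out(0)={3}
  fail(9) 'bc': from fail(8)=0 chase 'c': 0 ⇒ 14;  out=∅∪out(14)=∅
  fail(11) 'bd': from fail(8)=0 chase 'd': 0 ⇒ 1;  out=∅∪out(1)=∅
  fail(15) 'cb': from fail(14)=0 chase 'b': 0 ⇒ 8;  out={7}∪out(8)={7}
  fail(3) 'dca': from fail(2)=14 chase 'a': 14→0 ⇒ 5;  out=∅∪out(5)={1}
  fail(10) 'bcb': from fail(9)=14 chase 'b': 14 ⇒ 15;  out={4}∪out(15)={4,7}
  fail(12) 'bdb': from fail(11)=1 chase 'b': 1→0 ⇒ 8;  out=∅∪out(8)=∅
  fail(16) 'cbc': from fail(15)=8 chase 'c': 8 ⇒ 9;  out=∅∪out(9)=∅
  fail(4) 'dcaa': from fail(3)=5 chase 'a': 5→0 ⇒ 5;  out={0}∪out(5)={0,1}
  fail(13) 'bdbd': from fail(12)=8 chase 'd': 8 ⇒ 11;  out={5}∪out(11)={5}
  fail(17) 'cbcd': from fail(16)=9 chase 'd': 9→14→0 ⇒ 1;  out=∅∪out(1)=∅
  fail(18) 'cbcdb': from fail(17)=1 chase 'b': 1→0 ⇒ 8;  out=∅∪out(8)=∅
  fail(19) 'cbcdba': from fail(18)=8 chase 'a': 8→0 ⇒ 5;  out={6}∪out(5)={1,6}

Scan:
i=0 'e': node 0→0
i=1 'c': node 0→14
i=2 'c': node 14→14 (fail-walked)
i=3 'd': node 14→1 (fail-walked)
i=4 'e': node 1→7  emit P3@[3:4]
i=5 'd': node 7→1 (fail-walked)
i=6 'e': node 1→7  emit P3@[5:6]
i=7 'a': node 7→5 (fail-walked)  emit P1@[7:7]
i=8 'a': node 5→5 (fail-walked)  emit P1@[8:8]
i=9 'e': node 5→0 (fail-walked)
i=10 'e': node 0→0
i=11 'd': node 0→1
i=12 'b': node 1→8 (fail-walked)
i=13 'c': node 8→9
i=14 'b': node 9→10  emit P4@[12:14],P7@[13:14]
i=15 'c': node 10→16 (fail-walked)
i=16 'a': node 16→5 (fail-walked)  emit P1@[16:16]
i=17 'b': node 5→8 (fail-walked)
i=18 'd': node 8→11
i=19 'a': node 11→6 (fail-walked)  emit P1@[19:19],P2@[18:19]
i=20 'b': node 6→8 (fail-walked)
i=21 'd': node 8→11
i=22 'b': node 11→12
i=23 'd': node 12→13  emit P5@[20:23]
i=24 'd': node 13→1 (fail-walked)
i=25 'd': node 1→1 (fail-walked)
i=26 'd': node 1→1 (fail-walked)
i=27 'd': node 1→1 (fail-walked)
i=28 'c': node 1→2
i=29 'b': node 2→15 (fail-walked)  emit P7@[28:29]
i=30 'c': node 15→16
i=31 'b': node 16→10 (fail-walked)  emit P4@[29:31],P7@[30:31]
i=32 'c': node 10→16 (fail-walked)
i=33 'd': node 16→17
i=34 'b': node 17→18
i=35 'a': node 18→19  emit P1@[35:35],P6@[30:35]
i=36 'e': node 19→0 (fail-walked)
i=37 'd': node 0→1
i=38 'd': node 1→1 (fail-walked)
i=39 'a': node 1→6  emit P1@[39:39],P2@[38:39]
i=40 'b': node 6→8 (fail-walked)
i=41 'b': node 8→8 (fail-walked)
i=42 'c': node 8→9
i=43 'b': node 9→10  emit P4@[41:43],P7@[42:43]
i=44 'd': node 10→11 (fail-walked)
i=45 'e': node 11→7 (fail-walked)  emit P3@[44:45]
i=46 'b': node 7→8 (fail-walked)
i=47 'd': node 8→11
i=48 'b': node 11→12
i=49 'd': node 12→13  emit P5@[46:49]
i=50 'd': node 13→1 (fail-walked)
i=51 'd': node 1→1 (fail-walked)
i=52 'c': node 1→2
i=53 'a': node 2→3  emit P1@[53:53]
i=54 'a': node 3→4  emit P0@[51:54],P1@[54:54]
i=55 'e': node 4→0 (fail-walked)
i=56 'a': node 0→5  emit P1@[56:56]

Matches: [[4,3],[6,3],[7,1],[8,1],[14,4],[14,7],[16,1],[19,1],[19,2],[23,5],[29,7],[31,4],[31,7],[35,1],[35,6],[39,1],[39,2],[43,4],[43,7],[45,3],[49,5],[53,1],[54,0],[54,1],[56,1]]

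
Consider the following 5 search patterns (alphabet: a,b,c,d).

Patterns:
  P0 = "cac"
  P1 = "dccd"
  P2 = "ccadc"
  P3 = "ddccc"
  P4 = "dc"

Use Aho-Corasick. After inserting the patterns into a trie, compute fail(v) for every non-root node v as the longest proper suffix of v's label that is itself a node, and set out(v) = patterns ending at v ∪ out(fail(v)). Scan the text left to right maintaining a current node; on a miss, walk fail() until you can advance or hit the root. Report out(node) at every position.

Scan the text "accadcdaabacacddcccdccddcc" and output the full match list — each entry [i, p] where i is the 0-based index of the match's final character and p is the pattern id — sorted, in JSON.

Construct AC machine:
Trie nodes:
  0='ε' goto c→1 d→4
  1='c' goto a→2 c→8
  2='ca' goto c→3
  3='cac' goto ·  [P0 ends]
  4='d' goto c→5 d→12
  5='dc' goto c→6  [P4 ends]
  6='dcc' goto d→7
  7='dccd' goto ·  [P1 ends]
  8='cc' goto a→9
  9='cca' goto d→10
  10='ccad' goto c→11
  11='ccadc' goto ·  [P2 ends]
  12='dd' goto c→13
  13='ddc' goto c→14
  14='ddcc' goto c→15
  15='ddccc' goto ·  [P3 ends]

Failure links (BFS by depth):
  fail(1) 'c': from fail(0)=0 chase 'c': 0 ⇒ 0;  out=∅∪out(0)=∅
  fail(4) 'd': from fail(0)=0 chase 'd': 0 ⇒ 0;  out=∅∪out(0)=∅
  fail(2) 'ca': from fail(1)=0 chase 'a': 0 ⇒ 0;  out=∅∪out(0)=∅
  fail(5) 'dc': from fail(4)=0 chase 'c': 0 ⇒ 1;  out={4}∪out(1)={4}
  fail(8) 'cc': from fail(1)=0 chase 'c': 0 ⇒ 1;  out=∅∪out(1)=∅
  fail(12) 'dd': from fail(4)=0 chase 'd': 0 ⇒ 4;  out=∅∪out(4)=∅
  fail(3) 'cac': from fail(2)=0 chase 'c': 0 ⇒ 1;  out={0}∪out(1)={0}
  fail(6) 'dcc': from fail(5)=1 chase 'c': 1 ⇒ 8;  out=∅∪out(8)=∅
  fail(9) 'cca': from fail(8)=1 chase 'a': 1 ⇒ 2;  out=∅∪out(2)=∅
  fail(13) 'ddc': from fail(12)=4 chase 'c': 4 ⇒ 5;  out=∅∪out(5)={4}
  fail(7) 'dccd': from fail(6)=8 chase 'd': 8→1→0 ⇒ 4;  out={1}∪out(4)={1}
  fail(10) 'ccad': from fail(9)=2 chase 'd': 2→0 ⇒ 4;  out=∅∪out(4)=∅
  fail(14) 'ddcc': from fail(13)=5 chase 'c': 5 ⇒ 6;  out=∅∪out(6)=∅
  fail(11) 'ccadc': from fail(10)=4 chase 'c': 4 ⇒ 5;  out={2}∪out(5)={2,4}
  fail(15) 'ddccc': from fail(14)=6 chase 'c': 6→8→1 ⇒ 8;  out={3}∪out(8)={3}

Text stream:
i=0 'a': node 0→0
i=1 'c': node 0→1
i=2 'c': node 1→8
i=3 'a': node 8→9
i=4 'd': node 9→10
i=5 'c': node 10→11  emit P2@[1:5],P4@[4:5]
i=6 'd': node 11→4 (fail-walked)
i=7 'a': node 4→0 (fail-walked)
i=8 'a': node 0→0
i=9 'b': node 0→0
i=10 'a': node 0→0
i=11 'c': node 0→1
i=12 'a': node 1→2
i=13 'c': node 2→3  emit P0@[11:13]
i=14 'd': node 3→4 (fail-walked)
i=15 'd': node 4→12
i=16 'c': node 12→13  emit P4@[15:16]
i=17 'c': node 13→14
i=18 'c': node 14→15  emit P3@[14:18]
i=19 'd': node 15→4 (fail-walked)
i=20 'c': node 4→5  emit P4@[19:20]
i=21 'c': node 5→6
i=22 'd': node 6→7  emit P1@[19:22]
i=23 'd': node 7→12 (fail-walked)
i=24 'c': node 12→13  emit P4@[23:24]
i=25 'c': node 13→14

Matches: [[5,2],[5,4],[13,0],[16,4],[18,3],[20,4],[22,1],[24,4]]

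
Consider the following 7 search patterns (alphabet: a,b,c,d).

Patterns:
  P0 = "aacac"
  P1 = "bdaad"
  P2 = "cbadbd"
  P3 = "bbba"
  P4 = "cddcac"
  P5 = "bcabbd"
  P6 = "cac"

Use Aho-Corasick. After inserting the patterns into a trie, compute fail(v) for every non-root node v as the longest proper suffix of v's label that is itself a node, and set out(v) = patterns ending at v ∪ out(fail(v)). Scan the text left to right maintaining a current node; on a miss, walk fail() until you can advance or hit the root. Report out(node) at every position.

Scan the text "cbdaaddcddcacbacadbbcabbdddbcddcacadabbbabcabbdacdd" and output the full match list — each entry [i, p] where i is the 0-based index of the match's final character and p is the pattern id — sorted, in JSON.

Build:
Trie (insert patterns):
  n0 'ε': a→1 b→6 c→11
  n1 'a': a→2
  n2 'aa': c→3
  n3 'aac': a→4
  n4 'aaca': c→5
  n5 'aacac': ·  ←P0
  n6 'b': b→17 c→25 d→7
  n7 'bd': a→8
  n8 'bda': a→9
  n9 'bdaa': d→10
  n10 'bdaad': ·  ←P1
  n11 'c': a→30 b→12 d→20
  n12 'cb': a→13
  n13 'cba': d→14
  n14 'cbad': b→15
  n15 'cbadb': d→16
  n16 'cbadbd': ·  ←P2
  n17 'bb': b→18
  n18 'bbb': a→19
  n19 'bbba': ·  ←P3
  n20 'cd': d→21
  n21 'cdd': c→22
  n22 'cddc': a→23
  n23 'cddca': c→24
  n24 'cddcac': ·  ←P4
  n25 'bc': a→26
  n26 'bca': b→27
  n27 'bcab': b→28
  n28 'bcabb': d→29
  n29 'bcabbd': ·  ←P5
  n30 'ca': c→31
  n31 'cac': ·  ←P6

Failure links (BFS by depth):
  fail(1) 'a': from fail(0)=0 chase 'a': 0 ⇒ 0;  out=∅∪out(0)=∅
  fail(6) 'b': from fail(0)=0 chase 'b': 0 ⇒ 0;  out=∅∪out(0)=∅
  fail(11) 'c': from fail(0)=0 chase 'c': 0 ⇒ 0;  out=∅∪out(0)=∅
  fail(2) 'aa': from fail(1)=0 chase 'a': 0 ⇒ 1;  out=∅∪out(1)=∅
  fail(7) 'bd': from fail(6)=0 chase 'd': 0 ⇒ 0;  out=∅∪out(0)=∅
  fail(12) 'cb': from fail(11)=0 chase 'b': 0 ⇒ 6;  out=∅∪out(6)=∅
  fail(17) 'bb': from fail(6)=0 chase 'b': 0 ⇒ 6;  out=∅∪out(6)=∅
  fail(20) 'cd': from fail(11)=0 chase 'd': 0 ⇒ 0;  out=∅∪out(0)=∅
  fail(25) 'bc': from fail(6)=0 chase 'c': 0 ⇒ 11;  out=∅∪out(11)=∅
  fail(30) 'ca': from fail(11)=0 chase 'a': 0 ⇒ 1;  out=∅∪out(1)=∅
  fail(3) 'aac': from fail(2)=1 chase 'c': 1→0 ⇒ 11;  out=∅∪out(11)=∅
  fail(8) 'bda': from fail(7)=0 chase 'a': 0 ⇒ 1;  out=∅∪out(1)=∅
  fail(13) 'cba': from fail(12)=6 chase 'a': 6→0 ⇒ 1;  out=∅∪out(1)=∅
  fail(18) 'bbb': from fail(17)=6 chase 'b': 6 ⇒ 17;  out=∅∪out(17)=∅
  fail(21) 'cdd': from fail(20)=0 chase 'd': 0 ⇒ 0;  out=∅∪out(0)=∅
  fail(26) 'bca': from fail(25)=11 chase 'a': 11 ⇒ 30;  out=∅∪out(30)=∅
  fail(31) 'cac': from fail(30)=1 chase 'c': 1→0 ⇒ 11;  out={6}∪out(11)={6}
  fail(4) 'aaca': from fail(3)=11 chase 'a': 11 ⇒ 30;  out=∅∪out(30)=∅
  fail(9) 'bdaa': from fail(8)=1 chase 'a': 1 ⇒ 2;  out=∅∪out(2)=∅
  fail(14) 'cbad': from fail(13)=1 chase 'd': 1→0 ⇒ 0;  out=∅∪out(0)=∅
  fail(19) 'bbba': from fail(18)=17 chase 'a': 17→6→0 ⇒ 1;  out={3}∪out(1)={3}
  fail(22) 'cddc': from fail(21)=0 chase 'c': 0 ⇒ 11;  out=∅∪out(11)=∅
  fail(27) 'bcab': from fail(26)=30 chase 'b': 30→1→0 ⇒ 6;  out=∅∪out(6)=∅
  fail(5) 'aacac': from fail(4)=30 chase 'c': 30 ⇒ 31;  out={0}∪out(31)={0,6}
  fail(10) 'bdaad': from fail(9)=2 chase 'd': 2→1→0 ⇒ 0;  out={1}∪out(0)={1}
  fail(15) 'cbadb': from fail(14)=0 chase 'b': 0 ⇒ 6;  out=∅∪out(6)=∅
  fail(23) 'cddca': from fail(22)=11 chase 'a': 11 ⇒ 30;  out=∅∪out(30)=∅
  fail(28) 'bcabb': from fail(27)=6 chase 'b': 6 ⇒ 17;  out=∅∪out(17)=∅
  fail(16) 'cbadbd': from fail(15)=6 chase 'd': 6 ⇒ 7;  out={2}∪out(7)={2}
  fail(24) 'cddcac': from fail(23)=30 chase 'c': 30 ⇒ 31;  out={4}∪out(31)={4,6}
  fail(29) 'bcabbd': from fail(28)=17 chase 'd': 17→6 ⇒ 7;  out={5}∪out(7)={5}

Text stream:
[0] read 'c'  n0⇒n11
[1] read 'b'  n11⇒n12
[2] read 'd'  n12⇒n7 ·f
[3] read 'a'  n7⇒n8
[4] read 'a'  n8⇒n9
[5] read 'd'  n9⇒n10  ** P1@[1:5]
[6] read 'd'  n10⇒n0 ·f
[7] read 'c'  n0⇒n11
[8] read 'd'  n11⇒n20
[9] read 'd'  n20⇒n21
[10] read 'c'  n21⇒n22
[11] read 'a'  n22⇒n23
[12] read 'c'  n23⇒n24  ** P4@[7:12],P6@[10:12]
[13] read 'b'  n24⇒n12 ·f
[14] read 'a'  n12⇒n13
[15] read 'c'  n13⇒n11 ·f
[16] read 'a'  n11⇒n30
[17] read 'd'  n30⇒n0 ·f
[18] read 'b'  n0⇒n6
[19] read 'b'  n6⇒n17
[20] read 'c'  n17⇒n25 ·f
[21] read 'a'  n25⇒n26
[22] read 'b'  n26⇒n27
[23] read 'b'  n27⇒n28
[24] read 'd'  n28⇒n29  ** P5@[19:24]
[25] read 'd'  n29⇒n0 ·f
[26] read 'd'  n0⇒n0
[27] read 'b'  n0⇒n6
[28] read 'c'  n6⇒n25
[29] read 'd'  n25⇒n20 ·f
[30] read 'd'  n20⇒n21
[31] read 'c'  n21⇒n22
[32] read 'a'  n22⇒n23
[33] read 'c'  n23⇒n24  ** P4@[28:33],P6@[31:33]
[34] read 'a'  n24⇒n30 ·f
[35] read 'd'  n30⇒n0 ·f
[36] read 'a'  n0⇒n1
[37] read 'b'  n1⇒n6 ·f
[38] read 'b'  n6⇒n17
[39] read 'b'  n17⇒n18
[40] read 'a'  n18⇒n19  ** P3@[37:40]
[41] read 'b'  n19⇒n6 ·f
[42] read 'c'  n6⇒n25
[43] read 'a'  n25⇒n26
[44] read 'b'  n26⇒n27
[45] read 'b'  n27⇒n28
[46] read 'd'  n28⇒n29  ** P5@[41:46]
[47] read 'a'  n29⇒n8 ·f
[48] read 'c'  n8⇒n11 ·f
[49] read 'd'  n11⇒n20
[50] read 'd'  n20⇒n21

Matches: [[5,1],[12,4],[12,6],[24,5],[33,4],[33,6],[40,3],[46,5]]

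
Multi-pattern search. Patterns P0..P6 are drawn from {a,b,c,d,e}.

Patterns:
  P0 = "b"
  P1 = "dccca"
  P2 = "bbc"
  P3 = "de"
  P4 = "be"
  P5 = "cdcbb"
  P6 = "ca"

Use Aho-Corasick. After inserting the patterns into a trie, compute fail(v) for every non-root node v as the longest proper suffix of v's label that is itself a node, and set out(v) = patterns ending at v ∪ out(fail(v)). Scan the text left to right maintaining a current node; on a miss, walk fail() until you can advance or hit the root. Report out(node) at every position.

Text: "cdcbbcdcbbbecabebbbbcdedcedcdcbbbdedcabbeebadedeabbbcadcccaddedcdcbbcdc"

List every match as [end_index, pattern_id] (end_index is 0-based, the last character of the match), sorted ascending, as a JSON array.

Construct AC machine:
Trie (insert patterns):
  0='ε' goto b→1 c→11 d→2
  1='b' goto b→7 e→10  [P0 ends]
  2='d' goto c→3 e→9
  3='dc' goto c→4
  4='dcc' goto c→5
  5='dccc' goto a→6
  6='dccca' goto ·  [P1 ends]
  7='bb' goto c→8
  8='bbc' goto ·  [P2 ends]
  9='de' goto ·  [P3 ends]
  10='be' goto ·  [P4 ends]
  11='c' goto a→16 d→12
  12='cd' goto c→13
  13='cdc' goto b→14
  14='cdcb' goto b→15
  15='cdcbb' goto ·  [P5 ends]
  16='ca' goto ·  [P6 ends]

Failure links (BFS by depth):
  n1('b'): parent n0 fail=0; on 'b' 0 → fail=0;  out {0}∪∅={0}
  n2('d'): parent n0 fail=0; on 'd' 0 → fail=0;  out ∅∪∅=∅
  n11('c'): parent n0 fail=0; on 'c' 0 → fail=0;  out ∅∪∅=∅
  n3('dc'): parent n2 fail=0; on 'c' 0 → fail=11;  out ∅∪∅=∅
  n7('bb'): parent n1 fail=0; on 'b' 0 → fail=1;  out ∅∪{0}={0}
  n9('de'): parent n2 fail=0; on 'e' 0 → fail=0;  out {3}∪∅={3}
  n10('be'): parent n1 fail=0; on 'e' 0 → fail=0;  out {4}∪∅={4}
  n12('cd'): parent n11 fail=0; on 'd' 0 → fail=2;  out ∅∪∅=∅
  n16('ca'): parent n11 fail=0; on 'a' 0 → fail=0;  out {6}∪∅={6}
  n4('dcc'): parent n3 fail=11; on 'c' 11→0 → fail=11;  out ∅∪∅=∅
  n8('bbc'): parent n7 fail=1; on 'c' 1→0 → fail=11;  out {2}∪∅={2}
  n13('cdc'): parent n12 fail=2; on 'c' 2 → fail=3;  out ∅∪∅=∅
  n5('dccc'): parent n4 fail=11; on 'c' 11→0 → fail=11;  out ∅∪∅=∅
  n14('cdcb'): parent n13 fail=3; on 'b' 3→11→0 → fail=1;  out ∅∪{0}={0}
  n6('dccca'): parent n5 fail=11; on 'a' 11 → fail=16;  out {1}∪{6}={1,6}
  n15('cdcbb'): parent n14 fail=1; on 'b' 1 → fail=7;  out {5}∪{0}={0,5}

Scan:
[0] read 'c'  n0⇒n11
[1] read 'd'  n11⇒n12
[2] read 'c'  n12⇒n13
[3] read 'b'  n13⇒n14  ** P0@[3:3]
[4] read 'b'  n14⇒n15  ** P0@[4:4],P5@[0:4]
[5] read 'c'  n15⇒n8 (via fail)  ** P2@[3:5]
[6] read 'd'  n8⇒n12 (via fail)
[7] read 'c'  n12⇒n13
[8] read 'b'  n13⇒n14  ** P0@[8:8]
[9] read 'b'  n14⇒n15  ** P0@[9:9],P5@[5:9]
[10] read 'b'  n15⇒n7 (via fail)  ** P0@[10:10]
[11] read 'e'  n7⇒n10 (via fail)  ** P4@[10:11]
[12] read 'c'  n10⇒n11 (via fail)
[13] read 'a'  n11⇒n16  ** P6@[12:13]
[14] read 'b'  n16⇒n1 (via fail)  ** P0@[14:14]
[15] read 'e'  n1⇒n10  ** P4@[14:15]
[16] read 'b'  n10⇒n1 (via fail)  ** P0@[16:16]
[17] read 'b'  n1⇒n7  ** P0@[17:17]
[18] read 'b'  n7⇒n7 (via fail)  ** P0@[18:18]
[19] read 'b'  n7⇒n7 (via fail)  ** P0@[19:19]
[20] read 'c'  n7⇒n8  ** P2@[18:20]
[21] read 'd'  n8⇒n12 (via fail)
[22] read 'e'  n12⇒n9 (via fail)  ** P3@[21:22]
[23] read 'd'  n9⇒n2 (via fail)
[24] read 'c'  n2⇒n3
[25] read 'e'  n3⇒n0 (via fail)
[26] read 'd'  n0⇒n2
[27] read 'c'  n2⇒n3
[28] read 'd'  n3⇒n12 (via fail)
[29] read 'c'  n12⇒n13
[30] read 'b'  n13⇒n14  ** P0@[30:30]
[31] read 'b'  n14⇒n15  ** P0@[31:31],P5@[27:31]
[32] read 'b'  n15⇒n7 (via fail)  ** P0@[32:32]
[33] read 'd'  n7⇒n2 (via fail)
[34] read 'e'  n2⇒n9  ** P3@[33:34]
[35] read 'd'  n9⇒n2 (via fail)
[36] read 'c'  n2⇒n3
[37] read 'a'  n3⇒n16 (via fail)  ** P6@[36:37]
[38] read 'b'  n16⇒n1 (via fail)  ** P0@[38:38]
[39] read 'b'  n1⇒n7  ** P0@[39:39]
[40] read 'e'  n7⇒n10 (via fail)  ** P4@[39:40]
[41] read 'e'  n10⇒n0 (via fail)
[42] read 'b'  n0⇒n1  ** P0@[42:42]
[43] read 'a'  n1⇒n0 (via fail)
[44] read 'd'  n0⇒n2
[45] read 'e'  n2⇒n9  ** P3@[44:45]
[46] read 'd'  n9⇒n2 (via fail)
[47] read 'e'  n2⇒n9  ** P3@[46:47]
[48] read 'a'  n9⇒n0 (via fail)
[49] read 'b'  n0⇒n1  ** P0@[49:49]
[50] read 'b'  n1⇒n7  ** P0@[50:50]
[51] read 'b'  n7⇒n7 (via fail)  ** P0@[51:51]
[52] read 'c'  n7⇒n8  ** P2@[50:52]
[53] read 'a'  n8⇒n16 (via fail)  ** P6@[52:53]
[54] read 'd'  n16⇒n2 (via fail)
[55] read 'c'  n2⇒n3
[56] read 'c'  n3⇒n4
[57] read 'c'  n4⇒n5
[58] read 'a'  n5⇒n6  ** P1@[54:58],P6@[57:58]
[59] read 'd'  n6⇒n2 (via fail)
[60] read 'd'  n2⇒n2 (via fail)
[61] read 'e'  n2⇒n9  ** P3@[60:61]
[62] read 'd'  n9⇒n2 (via fail)
[63] read 'c'  n2⇒n3
[64] read 'd'  n3⇒n12 (via fail)
[65] read 'c'  n12⇒n13
[66] read 'b'  n13⇒n14  ** P0@[66:66]
[67] read 'b'  n14⇒n15  ** P0@[67:67],P5@[63:67]
[68] read 'c'  n15⇒n8 (via fail)  ** P2@[66:68]
[69] read 'd'  n8⇒n12 (via fail)
[70] read 'c'  n12⇒n13

Matches: [[3,0],[4,0],[4,5],[5,2],[8,0],[9,0],[9,5],[10,0],[11,4],[13,6],[14,0],[15,4],[16,0],[17,0],[18,0],[19,0],[20,2],[22,3],[30,0],[31,0],[31,5],[32,0],[34,3],[37,6],[38,0],[39,0],[40,4],[42,0],[45,3],[47,3],[49,0],[50,0],[51,0],[52,2],[53,6],[58,1],[58,6],[61,3],[66,0],[67,0],[67,5],[68,2]]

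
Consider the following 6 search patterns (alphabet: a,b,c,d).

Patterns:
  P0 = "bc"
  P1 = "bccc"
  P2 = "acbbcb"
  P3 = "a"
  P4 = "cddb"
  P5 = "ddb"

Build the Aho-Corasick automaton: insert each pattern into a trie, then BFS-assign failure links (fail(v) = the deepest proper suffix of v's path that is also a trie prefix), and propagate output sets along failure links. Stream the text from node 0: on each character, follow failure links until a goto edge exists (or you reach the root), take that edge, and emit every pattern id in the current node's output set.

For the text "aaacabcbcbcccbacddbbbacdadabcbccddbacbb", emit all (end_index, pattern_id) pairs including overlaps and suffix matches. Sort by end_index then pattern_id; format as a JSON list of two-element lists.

Construct AC machine:
Trie (insert patterns):
  n0 'ε': a→5 b→1 c→11 d→15
  n1 'b': c→2
  n2 'bc': c→3  [P0 ends]
  n3 'bcc': c→4
  n4 'bccc': ·  [P1 ends]
  n5 'a': c→6  [P3 ends]
  n6 'ac': b→7
  n7 'acb': b→8
  n8 'acbb': c→9
  n9 'acbbc': b→10
  n10 'acbbcb': ·  [P2 ends]
  n11 'c': d→12
  n12 'cd': d→13
  n13 'cdd': b→14
  n14 'cddb': ·  [P4 ends]
  n15 'd': d→16
  n16 'dd': b→17
  n17 'ddb': ·  [P5 ends]

Failure links (BFS by depth):
  fail(1) 'b': from fail(0)=0 chase 'b': 0 ⇒ 0;  out=∅∪out(0)=∅
  fail(5) 'a': from fail(0)=0 chase 'a': 0 ⇒ 0;  out={3}∪out(0)={3}
  fail(11) 'c': from fail(0)=0 chase 'c': 0 ⇒ 0;  out=∅∪out(0)=∅
  fail(15) 'd': from fail(0)=0 chase 'd': 0 ⇒ 0;  out=∅∪out(0)=∅
  fail(2) 'bc': from fail(1)=0 chase 'c': 0 ⇒ 11;  out={0}∪out(11)={0}
  fail(6) 'ac': from fail(5)=0 chase 'c': 0 ⇒ 11;  out=∅∪out(11)=∅
  fail(12) 'cd': from fail(11)=0 chase 'd': 0 ⇒ 15;  out=∅∪out(15)=∅
  fail(16) 'dd': from fail(15)=0 chase 'd': 0 ⇒ 15;  out=∅∪out(15)=∅
  fail(3) 'bcc': from fail(2)=11 chase 'c': 11→0 ⇒ 11;  out=∅∪out(11)=∅
  fail(7) 'acb': from fail(6)=11 chase 'b': 11→0 ⇒ 1;  out=∅∪out(1)=∅
  fail(13) 'cdd': from fail(12)=15 chase 'd': 15 ⇒ 16;  out=∅∪out(16)=∅
  fail(17) 'ddb': from fail(16)=15 chase 'b': 15→0 ⇒ 1;  out={5}∪out(1)={5}
  fail(4) 'bccc': from fail(3)=11 chase 'c': 11→0 ⇒ 11;  out={1}∪out(11)={1}
  fail(8) 'acbb': from fail(7)=1 chase 'b': 1→0 ⇒ 1;  out=∅∪out(1)=∅
  fail(14) 'cddb': from fail(13)=16 chase 'b': 16 ⇒ 17;  out={4}∪out(17)={4,5}
  fail(9) 'acbbc': from fail(8)=1 chase 'c': 1 ⇒ 2;  out=∅∪out(2)={0}
  fail(10) 'acbbcb': from fail(9)=2 chase 'b': 2→11→0 ⇒ 1;  out={2}∪out(1)={2}

Text stream:
[0] read 'a'  n0⇒n5  emit P3@[0:0]
[1] read 'a'  n5⇒n5 (fail-walked)  emit P3@[1:1]
[2] read 'a'  n5⇒n5 (fail-walked)  emit P3@[2:2]
[3] read 'c'  n5⇒n6
[4] read 'a'  n6⇒n5 (fail-walked)  emit P3@[4:4]
[5] read 'b'  n5⇒n1 (fail-walked)
[6] read 'c'  n1⇒n2  emit P0@[5:6]
[7] read 'b'  n2⇒n1 (fail-walked)
[8] read 'c'  n1⇒n2  emit P0@[7:8]
[9] read 'b'  n2⇒n1 (fail-walked)
[10] read 'c'  n1⇒n2  emit P0@[9:10]
[11] read 'c'  n2⇒n3
[12] read 'c'  n3⇒n4  emit P1@[9:12]
[13] read 'b'  n4⇒n1 (fail-walked)
[14] read 'a'  n1⇒n5 (fail-walked)  emit P3@[14:14]
[15] read 'c'  n5⇒n6
[16] read 'd'  n6⇒n12 (fail-walked)
[17] read 'd'  n12⇒n13
[18] read 'b'  n13⇒n14  emit P4@[15:18],P5@[16:18]
[19] read 'b'  n14⇒n1 (fail-walked)
[20] read 'b'  n1⇒n1 (fail-walked)
[21] read 'a'  n1⇒n5 (fail-walked)  emit P3@[21:21]
[22] read 'c'  n5⇒n6
[23] read 'd'  n6⇒n12 (fail-walked)
[24] read 'a'  n12⇒n5 (fail-walked)  emit P3@[24:24]
[25] read 'd'  n5⇒n15 (fail-walked)
[26] read 'a'  n15⇒n5 (fail-walked)  emit P3@[26:26]
[27] read 'b'  n5⇒n1 (fail-walked)
[28] read 'c'  n1⇒n2  emit P0@[27:28]
[29] read 'b'  n2⇒n1 (fail-walked)
[30] read 'c'  n1⇒n2  emit P0@[29:30]
[31] read 'c'  n2⇒n3
[32] read 'd'  n3⇒n12 (fail-walked)
[33] read 'd'  n12⇒n13
[34] read 'b'  n13⇒n14  emit P4@[31:34],P5@[32:34]
[35] read 'a'  n14⇒n5 (fail-walked)  emit P3@[35:35]
[36] read 'c'  n5⇒n6
[37] read 'b'  n6⇒n7
[38] read 'b'  n7⇒n8

Result: [[0,3],[1,3],[2,3],[4,3],[6,0],[8,0],[10,0],[12,1],[14,3],[18,4],[18,5],[21,3],[24,3],[26,3],[28,0],[30,0],[34,4],[34,5],[35,3]]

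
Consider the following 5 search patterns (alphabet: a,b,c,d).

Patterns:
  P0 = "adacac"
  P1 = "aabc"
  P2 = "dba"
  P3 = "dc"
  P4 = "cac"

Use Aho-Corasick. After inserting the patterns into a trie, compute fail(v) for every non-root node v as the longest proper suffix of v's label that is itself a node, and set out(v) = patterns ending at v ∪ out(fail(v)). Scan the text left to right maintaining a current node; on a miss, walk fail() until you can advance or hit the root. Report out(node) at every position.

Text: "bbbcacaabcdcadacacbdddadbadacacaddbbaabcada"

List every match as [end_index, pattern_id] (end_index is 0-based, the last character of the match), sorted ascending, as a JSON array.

Construct AC machine:
Trie (insert patterns):
  0='ε' goto a→1 c→14 d→10
  1='a' goto a→7 d→2
  2='ad' goto a→3
  3='ada' goto c→4
  4='adac' goto a→5
  5='adaca' goto c→6
  6='adacac' goto ·  ←P0
  7='aa' goto b→8
  8='aab' goto c→9
  9='aabc' goto ·  ←P1
  10='d' goto b→11 c→13
  11='db' goto a→12
  12='dba' goto ·  ←P2
  13='dc' goto ·  ←P3
  14='c' goto a→15
  15='ca' goto c→16
  16='cac' goto ·  ←P4

BFS fail/out derivation:
  n1('a'): parent n0 fail=0; on 'a' 0 → fail=0;  out ∅∪∅=∅
  n10('d'): parent n0 fail=0; on 'd' 0 → fail=0;  out ∅∪∅=∅
  n14('c'): parent n0 fail=0; on 'c' 0 → fail=0;  out ∅∪∅=∅
  n2('ad'): parent n1 fail=0; on 'd' 0 → fail=10;  out ∅∪∅=∅
  n7('aa'): parent n1 fail=0; on 'a' 0 → fail=1;  out ∅∪∅=∅
  n11('db'): parent n10 fail=0; on 'b' 0 → fail=0;  out ∅∪∅=∅
  n13('dc'): parent n10 fail=0; on 'c' 0 → fail=14;  out {3}∪∅={3}
  n15('ca'): parent n14 fail=0; on 'a' 0 → fail=1;  out ∅∪∅=∅
  n3('ada'): parent n2 fail=10; on 'a' 10→0 → fail=1;  out ∅∪∅=∅
  n8('aab'): parent n7 fail=1; on 'b' 1→0 → fail=0;  out ∅∪∅=∅
  n12('dba'): parent n11 fail=0; on 'a' 0 → fail=1;  out {2}∪∅={2}
  n16('cac'): parent n15 fail=1; on 'c' 1→0 → fail=14;  out {4}∪∅={4}
  n4('adac'): parent n3 fail=1; on 'c' 1→0 → fail=14;  out ∅∪∅=∅
  n9('aabc'): parent n8 fail=0; on 'c' 0 → fail=14;  out {1}∪∅={1}
  n5('adaca'): parent n4 fail=14; on 'a' 14 → fail=15;  out ∅∪∅=∅
  n6('adacac'): parent n5 fail=15; on 'c' 15 → fail=16;  out {0}∪{4}={0,4}

Scan:
i=0 'b': node 0→0
i=1 'b': node 0→0
i=2 'b': node 0→0
i=3 'c': node 0→14
i=4 'a': node 14→15
i=5 'c': node 15→16  → match P4@[3:5]
i=6 'a': node 16→15 (via fail)
i=7 'a': node 15→7 (via fail)
i=8 'b': node 7→8
i=9 'c': node 8→9  → match P1@[6:9]
i=10 'd': node 9→10 (via fail)
i=11 'c': node 10→13  → match P3@[10:11]
i=12 'a': node 13→15 (via fail)
i=13 'd': node 15→2 (via fail)
i=14 'a': node 2→3
i=15 'c': node 3→4
i=16 'a': node 4→5
i=17 'c': node 5→6  → match P0@[12:17],P4@[15:17]
i=18 'b': node 6→0 (via fail)
i=19 'd': node 0→10
i=20 'd': node 10→10 (via fail)
i=21 'd': node 10→10 (via fail)
i=22 'a': node 10→1 (via fail)
i=23 'd': node 1→2
i=24 'b': node 2→11 (via fail)
i=25 'a': node 11→12  → match P2@[23:25]
i=26 'd': node 12→2 (via fail)
i=27 'a': node 2→3
i=28 'c': node 3→4
i=29 'a': node 4→5
i=30 'c': node 5→6  → match P0@[25:30],P4@[28:30]
i=31 'a': node 6→15 (via fail)
i=32 'd': node 15→2 (via fail)
i=33 'd': node 2→10 (via fail)
i=34 'b': node 10→11
i=35 'b': node 11→0 (via fail)
i=36 'a': node 0→1
i=37 'a': node 1→7
i=38 'b': node 7→8
i=39 'c': node 8→9  → match P1@[36:39]
i=40 'a': node 9→15 (via fail)
i=41 'd': node 15→2 (via fail)
i=42 'a': node 2→3

Result: [[5,4],[9,1],[11,3],[17,0],[17,4],[25,2],[30,0],[30,4],[39,1]]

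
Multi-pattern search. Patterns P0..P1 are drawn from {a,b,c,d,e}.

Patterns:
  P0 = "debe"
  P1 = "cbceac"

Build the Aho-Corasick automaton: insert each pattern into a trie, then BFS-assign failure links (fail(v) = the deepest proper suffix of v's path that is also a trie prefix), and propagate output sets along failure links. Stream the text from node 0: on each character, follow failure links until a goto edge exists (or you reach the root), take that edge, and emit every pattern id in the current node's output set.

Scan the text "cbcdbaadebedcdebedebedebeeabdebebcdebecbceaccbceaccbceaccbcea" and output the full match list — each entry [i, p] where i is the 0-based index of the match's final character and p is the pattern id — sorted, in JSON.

Construct AC machine:
Trie nodes:
  0='ε' goto c→5 d→1
  1='d' goto e→2
  2='de' goto b→3
  3='deb' goto e→4
  4='debe' goto ·  ←P0
  5='c' goto b→6
  6='cb' goto c→7
  7='cbc' goto e→8
  8='cbce' goto a→9
  9='cbcea' goto c→10
  10='cbceac' goto ·  ←P1

Failure links (BFS by depth):
  fail(1) 'd': from fail(0)=0 chase 'd': 0 ⇒ 0;  out=∅∪out(0)=∅
  fail(5) 'c': from fail(0)=0 chase 'c': 0 ⇒ 0;  out=∅∪out(0)=∅
  fail(2) 'de': from fail(1)=0 chase 'e': 0 ⇒ 0;  out=∅∪out(0)=∅
  fail(6) 'cb': from fail(5)=0 chase 'b': 0 ⇒ 0;  out=∅∪out(0)=∅
  fail(3) 'deb': from fail(2)=0 chase 'b': 0 ⇒ 0;  out=∅∪out(0)=∅
  fail(7) 'cbc': from fail(6)=0 chase 'c': 0 ⇒ 5;  out=∅∪out(5)=∅
  fail(4) 'debe': from fail(3)=0 chase 'e': 0 ⇒ 0;  out={0}∪out(0)={0}
  fail(8) 'cbce': from fail(7)=5 chase 'e': 5→0 ⇒ 0;  out=∅∪out(0)=∅
  fail(9) 'cbcea': from fail(8)=0 chase 'a': 0 ⇒ 0;  out=∅∪out(0)=∅
  fail(10) 'cbceac': from fail(9)=0 chase 'c': 0 ⇒ 5;  out={1}∪out(5)={1}

Text stream:
[0] read 'c'  n0⇒n5
[1] read 'b'  n5⇒n6
[2] read 'c'  n6⇒n7
[3] read 'd'  n7⇒n1 ·f
[4] read 'b'  n1⇒n0 ·f
[5] read 'a'  n0⇒n0
[6] read 'a'  n0⇒n0
[7] read 'd'  n0⇒n1
[8] read 'e'  n1⇒n2
[9] read 'b'  n2⇒n3
[10] read 'e'  n3⇒n4  ** P0@[7:10]
[11] read 'd'  n4⇒n1 ·f
[12] read 'c'  n1⇒n5 ·f
[13] read 'd'  n5⇒n1 ·f
[14] read 'e'  n1⇒n2
[15] read 'b'  n2⇒n3
[16] read 'e'  n3⇒n4  ** P0@[13:16]
[17] read 'd'  n4⇒n1 ·f
[18] read 'e'  n1⇒n2
[19] read 'b'  n2⇒n3
[20] read 'e'  n3⇒n4  ** P0@[17:20]
[21] read 'd'  n4⇒n1 ·f
[22] read 'e'  n1⇒n2
[23] read 'b'  n2⇒n3
[24] read 'e'  n3⇒n4  ** P0@[21:24]
[25] read 'e'  n4⇒n0 ·f
[26] read 'a'  n0⇒n0
[27] read 'b'  n0⇒n0
[28] read 'd'  n0⇒n1
[29] read 'e'  n1⇒n2
[30] read 'b'  n2⇒n3
[31] read 'e'  n3⇒n4  ** P0@[28:31]
[32] read 'b'  n4⇒n0 ·f
[33] read 'c'  n0⇒n5
[34] read 'd'  n5⇒n1 ·f
[35] read 'e'  n1⇒n2
[36] read 'b'  n2⇒n3
[37] read 'e'  n3⇒n4  ** P0@[34:37]
[38] read 'c'  n4⇒n5 ·f
[39] read 'b'  n5⇒n6
[40] read 'c'  n6⇒n7
[41] read 'e'  n7⇒n8
[42] read 'a'  n8⇒n9
[43] read 'c'  n9⇒n10  ** P1@[38:43]
[44] read 'c'  n10⇒n5 ·f
[45] read 'b'  n5⇒n6
[46] read 'c'  n6⇒n7
[47] read 'e'  n7⇒n8
[48] read 'a'  n8⇒n9
[49] read 'c'  n9⇒n10  ** P1@[44:49]
[50] read 'c'  n10⇒n5 ·f
[51] read 'b'  n5⇒n6
[52] read 'c'  n6⇒n7
[53] read 'e'  n7⇒n8
[54] read 'a'  n8⇒n9
[55] read 'c'  n9⇒n10  ** P1@[50:55]
[56] read 'c'  n10⇒n5 ·f
[57] read 'b'  n5⇒n6
[58] read 'c'  n6⇒n7
[59] read 'e'  n7⇒n8
[60] read 'a'  n8⇒n9

All matches (sorted): [[10,0],[16,0],[20,0],[24,0],[31,0],[37,0],[43,1],[49,1],[55,1]]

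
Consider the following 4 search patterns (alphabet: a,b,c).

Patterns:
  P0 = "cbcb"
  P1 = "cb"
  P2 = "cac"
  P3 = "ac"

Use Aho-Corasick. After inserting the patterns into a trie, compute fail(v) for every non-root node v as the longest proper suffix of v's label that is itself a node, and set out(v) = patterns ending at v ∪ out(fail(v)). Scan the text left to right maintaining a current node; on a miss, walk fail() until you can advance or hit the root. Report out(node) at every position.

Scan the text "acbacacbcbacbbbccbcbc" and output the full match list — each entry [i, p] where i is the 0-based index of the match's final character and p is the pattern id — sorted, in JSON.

Build automaton:
Trie nodes:
  0='ε' goto a→7 c→1
  1='c' goto a→5 b→2
  2='cb' goto c→3  ←P1
  3='cbc' goto b→4
  4='cbcb' goto ·  ←P0
  5='ca' goto c→6
  6='cac' goto ·  ←P2
  7='a' goto c→8
  8='ac' goto ·  ←P3

BFS fail/out derivation:
  n1('c'): parent n0 fail=0; on 'c' 0 → fail=0;  out ∅∪∅=∅
  n7('a'): parent n0 fail=0; on 'a' 0 → fail=0;  out ∅∪∅=∅
  n2('cb'): parent n1 fail=0; on 'b' 0 → fail=0;  out {1}∪∅={1}
  n5('ca'): parent n1 fail=0; on 'a' 0 → fail=7;  out ∅∪∅=∅
  n8('ac'): parent n7 fail=0; on 'c' 0 → fail=1;  out {3}∪∅={3}
  n3('cbc'): parent n2 fail=0; on 'c' 0 → fail=1;  out ∅∪∅=∅
  n6('cac'): parent n5 fail=7; on 'c' 7 → fail=8;  out {2}∪{3}={2,3}
  n4('cbcb'): parent n3 fail=1; on 'b' 1 → fail=2;  out {0}∪{1}={0,1}

Text stream:
[0] read 'a'  n0⇒n7
[1] read 'c'  n7⇒n8  emit P3@[0:1]
[2] read 'b'  n8⇒n2 (fail-walked)  emit P1@[1:2]
[3] read 'a'  n2⇒n7 (fail-walked)
[4] read 'c'  n7⇒n8  emit P3@[3:4]
[5] read 'a'  n8⇒n5 (fail-walked)
[6] read 'c'  n5⇒n6  emit P2@[4:6],P3@[5:6]
[7] read 'b'  n6⇒n2 (fail-walked)  emit P1@[6:7]
[8] read 'c'  n2⇒n3
[9] read 'b'  n3⇒n4  emit P0@[6:9],P1@[8:9]
[10] read 'a'  n4⇒n7 (fail-walked)
[11] read 'c'  n7⇒n8  emit P3@[10:11]
[12] read 'b'  n8⇒n2 (fail-walked)  emit P1@[11:12]
[13] read 'b'  n2⇒n0 (fail-walked)
[14] read 'b'  n0⇒n0
[15] read 'c'  n0⇒n1
[16] read 'c'  n1⇒n1 (fail-walked)
[17] read 'b'  n1⇒n2  emit P1@[16:17]
[18] read 'c'  n2⇒n3
[19] read 'b'  n3⇒n4  emit P0@[16:19],P1@[18:19]
[20] read 'c'  n4⇒n3 (fail-walked)

All matches (sorted): [[1,3],[2,1],[4,3],[6,2],[6,3],[7,1],[9,0],[9,1],[11,3],[12,1],[17,1],[19,0],[19,1]]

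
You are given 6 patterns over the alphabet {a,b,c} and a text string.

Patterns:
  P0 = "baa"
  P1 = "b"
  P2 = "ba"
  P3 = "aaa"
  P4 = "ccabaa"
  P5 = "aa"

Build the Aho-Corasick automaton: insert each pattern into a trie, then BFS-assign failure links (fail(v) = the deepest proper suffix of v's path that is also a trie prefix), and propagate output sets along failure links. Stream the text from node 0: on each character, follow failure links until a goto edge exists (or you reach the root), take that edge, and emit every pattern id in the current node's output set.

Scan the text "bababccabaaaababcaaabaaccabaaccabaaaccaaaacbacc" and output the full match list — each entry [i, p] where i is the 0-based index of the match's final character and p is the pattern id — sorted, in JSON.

Build:
Trie nodes:
  n0 'ε': a→4 b→1 c→7
  n1 'b': a→2  ←P1
  n2 'ba': a→3  ←P2
  n3 'baa': ·  ←P0
  n4 'a': a→5
  n5 'aa': a→6  ←P5
  n6 'aaa': ·  ←P3
  n7 'c': c→8
  n8 'cc': a→9
  n9 'cca': b→10
  n10 'ccab': a→11
  n11 'ccaba': a→12
  n12 'ccabaa': ·  ←P4

BFS fail/out derivation:
  n1('b'): parent n0 fail=0; on 'b' 0 → fail=0;  out {1}∪∅={1}
  n4('a'): parent n0 fail=0; on 'a' 0 → fail=0;  out ∅∪∅=∅
  n7('c'): parent n0 fail=0; on 'c' 0 → fail=0;  out ∅∪∅=∅
  n2('ba'): parent n1 fail=0; on 'a' 0 → fail=4;  out {2}∪∅={2}
  n5('aa'): parent n4 fail=0; on 'a' 0 → fail=4;  out {5}∪∅={5}
  n8('cc'): parent n7 fail=0; on 'c' 0 → fail=7;  out ∅∪∅=∅
  n3('baa'): parent n2 fail=4; on 'a' 4 → fail=5;  out {0}∪{5}={0,5}
  n6('aaa'): parent n5 fail=4; on 'a' 4 → fail=5;  out {3}∪{5}={3,5}
  n9('cca'): parent n8 fail=7; on 'a' 7→0 → fail=4;  out ∅∪∅=∅
  n10('ccab'): parent n9 fail=4; on 'b' 4→0 → fail=1;  out ∅∪{1}={1}
  n11('ccaba'): parent n10 fail=1; on 'a' 1 → fail=2;  out ∅∪{2}={2}
  n12('ccabaa'): parent n11 fail=2; on 'a' 2 → fail=3;  out {4}∪{0,5}={0,4,5}

Scan:
pos 0 'b': at 1  emit P1@[0:0]
pos 1 'a': at 2  emit P2@[0:1]
pos 2 'b': at 1 (fail-walked)  emit P1@[2:2]
pos 3 'a': at 2  emit P2@[2:3]
pos 4 'b': at 1 (fail-walked)  emit P1@[4:4]
pos 5 'c': at 7 (fail-walked)
pos 6 'c': at 8
pos 7 'a': at 9
pos 8 'b': at 10  emit P1@[8:8]
pos 9 'a': at 11  emit P2@[8:9]
pos 10 'a': at 12  emit P0@[8:10],P4@[5:10],P5@[9:10]
pos 11 'a': at 6 (fail-walked)  emit P3@[9:11],P5@[10:11]
pos 12 'a': at 6 (fail-walked)  emit P3@[10:12],P5@[11:12]
pos 13 'b': at 1 (fail-walked)  emit P1@[13:13]
pos 14 'a': at 2  emit P2@[13:14]
pos 15 'b': at 1 (fail-walked)  emit P1@[15:15]
pos 16 'c': at 7 (fail-walked)
pos 17 'a': at 4 (fail-walked)
pos 18 'a': at 5  emit P5@[17:18]
pos 19 'a': at 6  emit P3@[17:19],P5@[18:19]
pos 20 'b': at 1 (fail-walked)  emit P1@[20:20]
pos 21 'a': at 2  emit P2@[20:21]
pos 22 'a': at 3  emit P0@[20:22],P5@[21:22]
pos 23 'c': at 7 (fail-walked)
pos 24 'c': at 8
pos 25 'a': at 9
pos 26 'b': at 10  emit P1@[26:26]
pos 27 'a': at 11  emit P2@[26:27]
pos 28 'a': at 12  emit P0@[26:28],P4@[23:28],P5@[27:28]
pos 29 'c': at 7 (fail-walked)
pos 30 'c': at 8
pos 31 'a': at 9
pos 32 'b': at 10  emit P1@[32:32]
pos 33 'a': at 11  emit P2@[32:33]
pos 34 'a': at 12  emit P0@[32:34],P4@[29:34],P5@[33:34]
pos 35 'a': at 6 (fail-walked)  emit P3@[33:35],P5@[34:35]
pos 36 'c': at 7 (fail-walked)
pos 37 'c': at 8
pos 38 'a': at 9
pos 39 'a': at 5 (fail-walked)  emit P5@[38:39]
pos 40 'a': at 6  emit P3@[38:40],P5@[39:40]
pos 41 'a': at 6 (fail-walked)  emit P3@[39:41],P5@[40:41]
pos 42 'c': at 7 (fail-walked)
pos 43 'b': at 1 (fail-walked)  emit P1@[43:43]
pos 44 'a': at 2  emit P2@[43:44]
pos 45 'c': at 7 (fail-walked)
pos 46 'c': at 8

All matches (sorted): [[0,1],[1,2],[2,1],[3,2],[4,1],[8,1],[9,2],[10,0],[10,4],[10,5],[11,3],[11,5],[12,3],[12,5],[13,1],[14,2],[15,1],[18,5],[19,3],[19,5],[20,1],[21,2],[22,0],[22,5],[26,1],[27,2],[28,0],[28,4],[28,5],[32,1],[33,2],[34,0],[34,4],[34,5],[35,3],[35,5],[39,5],[40,3],[40,5],[41,3],[41,5],[43,1],[44,2]]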